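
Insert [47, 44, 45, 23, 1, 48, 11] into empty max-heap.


Insert 47: [47]
Insert 44: [47, 44]
Insert 45: [47, 44, 45]
Insert 23: [47, 44, 45, 23]
Insert 1: [47, 44, 45, 23, 1]
Insert 48: [48, 44, 47, 23, 1, 45]
Insert 11: [48, 44, 47, 23, 1, 45, 11]

Final heap: [48, 44, 47, 23, 1, 45, 11]


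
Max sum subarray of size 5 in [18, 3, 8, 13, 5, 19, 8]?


[0:5]: 47
[1:6]: 48
[2:7]: 53

Max: 53 at [2:7]


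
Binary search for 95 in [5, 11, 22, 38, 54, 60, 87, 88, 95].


Step 1: lo=0, hi=8, mid=4, val=54
Step 2: lo=5, hi=8, mid=6, val=87
Step 3: lo=7, hi=8, mid=7, val=88
Step 4: lo=8, hi=8, mid=8, val=95

Found at index 8


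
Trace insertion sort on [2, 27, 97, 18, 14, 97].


Initial: [2, 27, 97, 18, 14, 97]
Insert 27: [2, 27, 97, 18, 14, 97]
Insert 97: [2, 27, 97, 18, 14, 97]
Insert 18: [2, 18, 27, 97, 14, 97]
Insert 14: [2, 14, 18, 27, 97, 97]
Insert 97: [2, 14, 18, 27, 97, 97]

Sorted: [2, 14, 18, 27, 97, 97]


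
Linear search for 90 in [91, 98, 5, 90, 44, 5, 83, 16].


i=0: 91!=90
i=1: 98!=90
i=2: 5!=90
i=3: 90==90 found!

Found at 3, 4 comps


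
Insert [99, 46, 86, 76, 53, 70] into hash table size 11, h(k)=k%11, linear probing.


Insert 99: h=0 -> slot 0
Insert 46: h=2 -> slot 2
Insert 86: h=9 -> slot 9
Insert 76: h=10 -> slot 10
Insert 53: h=9, 3 probes -> slot 1
Insert 70: h=4 -> slot 4

Table: [99, 53, 46, None, 70, None, None, None, None, 86, 76]


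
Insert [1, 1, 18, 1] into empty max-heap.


Insert 1: [1]
Insert 1: [1, 1]
Insert 18: [18, 1, 1]
Insert 1: [18, 1, 1, 1]

Final heap: [18, 1, 1, 1]


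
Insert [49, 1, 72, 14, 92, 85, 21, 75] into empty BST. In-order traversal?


Insert 49: root
Insert 1: L from 49
Insert 72: R from 49
Insert 14: L from 49 -> R from 1
Insert 92: R from 49 -> R from 72
Insert 85: R from 49 -> R from 72 -> L from 92
Insert 21: L from 49 -> R from 1 -> R from 14
Insert 75: R from 49 -> R from 72 -> L from 92 -> L from 85

In-order: [1, 14, 21, 49, 72, 75, 85, 92]


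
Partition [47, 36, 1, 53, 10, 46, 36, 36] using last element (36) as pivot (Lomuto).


Pivot: 36
  36 <= 36: swap -> [36, 47, 1, 53, 10, 46, 36, 36]
  1 <= 36: swap -> [36, 1, 47, 53, 10, 46, 36, 36]
  10 <= 36: swap -> [36, 1, 10, 53, 47, 46, 36, 36]
  36 <= 36: swap -> [36, 1, 10, 36, 47, 46, 53, 36]
Place pivot at 4: [36, 1, 10, 36, 36, 46, 53, 47]

Partitioned: [36, 1, 10, 36, 36, 46, 53, 47]


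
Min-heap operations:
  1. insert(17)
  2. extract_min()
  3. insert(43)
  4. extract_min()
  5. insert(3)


insert(17) -> [17]
extract_min()->17, []
insert(43) -> [43]
extract_min()->43, []
insert(3) -> [3]

Final heap: [3]


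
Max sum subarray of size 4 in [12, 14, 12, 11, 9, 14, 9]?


[0:4]: 49
[1:5]: 46
[2:6]: 46
[3:7]: 43

Max: 49 at [0:4]


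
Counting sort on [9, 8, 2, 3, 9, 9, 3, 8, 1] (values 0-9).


Input: [9, 8, 2, 3, 9, 9, 3, 8, 1]
Counts: [0, 1, 1, 2, 0, 0, 0, 0, 2, 3]

Sorted: [1, 2, 3, 3, 8, 8, 9, 9, 9]


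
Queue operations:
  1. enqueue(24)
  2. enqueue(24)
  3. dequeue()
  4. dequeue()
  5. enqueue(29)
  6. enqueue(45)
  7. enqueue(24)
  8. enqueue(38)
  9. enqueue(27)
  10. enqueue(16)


enqueue(24) -> [24]
enqueue(24) -> [24, 24]
dequeue()->24, [24]
dequeue()->24, []
enqueue(29) -> [29]
enqueue(45) -> [29, 45]
enqueue(24) -> [29, 45, 24]
enqueue(38) -> [29, 45, 24, 38]
enqueue(27) -> [29, 45, 24, 38, 27]
enqueue(16) -> [29, 45, 24, 38, 27, 16]

Final queue: [29, 45, 24, 38, 27, 16]


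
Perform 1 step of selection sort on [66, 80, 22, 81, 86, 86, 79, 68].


Initial: [66, 80, 22, 81, 86, 86, 79, 68]
Step 1: min=22 at 2
  Swap: [22, 80, 66, 81, 86, 86, 79, 68]

After 1 step: [22, 80, 66, 81, 86, 86, 79, 68]


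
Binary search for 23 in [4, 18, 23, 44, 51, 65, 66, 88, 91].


Step 1: lo=0, hi=8, mid=4, val=51
Step 2: lo=0, hi=3, mid=1, val=18
Step 3: lo=2, hi=3, mid=2, val=23

Found at index 2


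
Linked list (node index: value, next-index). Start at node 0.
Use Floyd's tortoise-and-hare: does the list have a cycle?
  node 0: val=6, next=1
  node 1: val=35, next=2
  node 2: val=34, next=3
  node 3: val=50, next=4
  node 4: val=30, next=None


Floyd's tortoise (slow, +1) and hare (fast, +2):
  init: slow=0, fast=0
  step 1: slow=1, fast=2
  step 2: slow=2, fast=4
  step 3: fast -> None, no cycle

Cycle: no


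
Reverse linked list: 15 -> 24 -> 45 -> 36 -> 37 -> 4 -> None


Step 1: curr=15, set curr.next=prev(None) | reversed so far: 15
Step 2: curr=24, set curr.next=prev(15) | reversed so far: 24 -> 15
Step 3: curr=45, set curr.next=prev(24) | reversed so far: 45 -> 24 -> 15
Step 4: curr=36, set curr.next=prev(45) | reversed so far: 36 -> 45 -> 24 -> 15
Step 5: curr=37, set curr.next=prev(36) | reversed so far: 37 -> 36 -> 45 -> 24 -> 15
Step 6: curr=4, set curr.next=prev(37) | reversed so far: 4 -> 37 -> 36 -> 45 -> 24 -> 15

4 -> 37 -> 36 -> 45 -> 24 -> 15 -> None


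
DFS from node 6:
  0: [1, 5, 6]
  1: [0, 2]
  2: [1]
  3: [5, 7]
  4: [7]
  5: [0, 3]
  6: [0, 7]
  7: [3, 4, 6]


Visit 6, push [7, 0]
Visit 0, push [5, 1]
Visit 1, push [2]
Visit 2, push []
Visit 5, push [3]
Visit 3, push [7]
Visit 7, push [4]
Visit 4, push []

DFS order: [6, 0, 1, 2, 5, 3, 7, 4]


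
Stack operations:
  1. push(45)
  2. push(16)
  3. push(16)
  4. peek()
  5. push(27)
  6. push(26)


push(45) -> [45]
push(16) -> [45, 16]
push(16) -> [45, 16, 16]
peek()->16
push(27) -> [45, 16, 16, 27]
push(26) -> [45, 16, 16, 27, 26]

Final stack: [45, 16, 16, 27, 26]


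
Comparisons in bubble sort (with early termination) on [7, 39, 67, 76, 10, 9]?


Algorithm: bubble sort (with early termination)
Input: [7, 39, 67, 76, 10, 9]
Sorted: [7, 9, 10, 39, 67, 76]

15


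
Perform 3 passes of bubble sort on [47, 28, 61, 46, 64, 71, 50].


Initial: [47, 28, 61, 46, 64, 71, 50]
Pass 1: [28, 47, 46, 61, 64, 50, 71] (3 swaps)
Pass 2: [28, 46, 47, 61, 50, 64, 71] (2 swaps)
Pass 3: [28, 46, 47, 50, 61, 64, 71] (1 swaps)

After 3 passes: [28, 46, 47, 50, 61, 64, 71]


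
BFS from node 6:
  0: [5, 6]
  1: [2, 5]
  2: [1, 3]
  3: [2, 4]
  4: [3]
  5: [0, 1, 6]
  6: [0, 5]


Visit 6, enqueue [0, 5]
Visit 0, enqueue []
Visit 5, enqueue [1]
Visit 1, enqueue [2]
Visit 2, enqueue [3]
Visit 3, enqueue [4]
Visit 4, enqueue []

BFS order: [6, 0, 5, 1, 2, 3, 4]


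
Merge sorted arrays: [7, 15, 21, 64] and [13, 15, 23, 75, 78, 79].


Take 7 from A
Take 13 from B
Take 15 from A
Take 15 from B
Take 21 from A
Take 23 from B
Take 64 from A

Merged: [7, 13, 15, 15, 21, 23, 64, 75, 78, 79]


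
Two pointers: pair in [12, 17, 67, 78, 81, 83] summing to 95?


lo=0(12)+hi=5(83)=95

Yes: 12+83=95


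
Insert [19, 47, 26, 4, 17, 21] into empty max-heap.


Insert 19: [19]
Insert 47: [47, 19]
Insert 26: [47, 19, 26]
Insert 4: [47, 19, 26, 4]
Insert 17: [47, 19, 26, 4, 17]
Insert 21: [47, 19, 26, 4, 17, 21]

Final heap: [47, 19, 26, 4, 17, 21]


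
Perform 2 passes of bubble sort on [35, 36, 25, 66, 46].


Initial: [35, 36, 25, 66, 46]
Pass 1: [35, 25, 36, 46, 66] (2 swaps)
Pass 2: [25, 35, 36, 46, 66] (1 swaps)

After 2 passes: [25, 35, 36, 46, 66]


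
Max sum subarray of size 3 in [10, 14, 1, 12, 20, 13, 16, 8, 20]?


[0:3]: 25
[1:4]: 27
[2:5]: 33
[3:6]: 45
[4:7]: 49
[5:8]: 37
[6:9]: 44

Max: 49 at [4:7]


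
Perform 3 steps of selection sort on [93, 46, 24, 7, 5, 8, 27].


Initial: [93, 46, 24, 7, 5, 8, 27]
Step 1: min=5 at 4
  Swap: [5, 46, 24, 7, 93, 8, 27]
Step 2: min=7 at 3
  Swap: [5, 7, 24, 46, 93, 8, 27]
Step 3: min=8 at 5
  Swap: [5, 7, 8, 46, 93, 24, 27]

After 3 steps: [5, 7, 8, 46, 93, 24, 27]


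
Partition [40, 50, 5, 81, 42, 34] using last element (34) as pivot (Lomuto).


Pivot: 34
  5 <= 34: swap -> [5, 50, 40, 81, 42, 34]
Place pivot at 1: [5, 34, 40, 81, 42, 50]

Partitioned: [5, 34, 40, 81, 42, 50]


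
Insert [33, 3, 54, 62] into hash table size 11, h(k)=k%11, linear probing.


Insert 33: h=0 -> slot 0
Insert 3: h=3 -> slot 3
Insert 54: h=10 -> slot 10
Insert 62: h=7 -> slot 7

Table: [33, None, None, 3, None, None, None, 62, None, None, 54]


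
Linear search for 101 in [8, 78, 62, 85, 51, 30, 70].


i=0: 8!=101
i=1: 78!=101
i=2: 62!=101
i=3: 85!=101
i=4: 51!=101
i=5: 30!=101
i=6: 70!=101

Not found, 7 comps


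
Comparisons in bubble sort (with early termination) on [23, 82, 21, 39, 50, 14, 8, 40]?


Algorithm: bubble sort (with early termination)
Input: [23, 82, 21, 39, 50, 14, 8, 40]
Sorted: [8, 14, 21, 23, 39, 40, 50, 82]

28


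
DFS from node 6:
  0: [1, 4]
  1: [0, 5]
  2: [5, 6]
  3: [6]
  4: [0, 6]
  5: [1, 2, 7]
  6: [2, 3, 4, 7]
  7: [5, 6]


Visit 6, push [7, 4, 3, 2]
Visit 2, push [5]
Visit 5, push [7, 1]
Visit 1, push [0]
Visit 0, push [4]
Visit 4, push []
Visit 7, push []
Visit 3, push []

DFS order: [6, 2, 5, 1, 0, 4, 7, 3]


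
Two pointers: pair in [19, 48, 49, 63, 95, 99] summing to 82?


lo=0(19)+hi=5(99)=118
lo=0(19)+hi=4(95)=114
lo=0(19)+hi=3(63)=82

Yes: 19+63=82


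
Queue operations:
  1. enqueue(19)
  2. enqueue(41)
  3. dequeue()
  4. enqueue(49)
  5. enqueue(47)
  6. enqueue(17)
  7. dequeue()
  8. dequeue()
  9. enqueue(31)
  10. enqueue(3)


enqueue(19) -> [19]
enqueue(41) -> [19, 41]
dequeue()->19, [41]
enqueue(49) -> [41, 49]
enqueue(47) -> [41, 49, 47]
enqueue(17) -> [41, 49, 47, 17]
dequeue()->41, [49, 47, 17]
dequeue()->49, [47, 17]
enqueue(31) -> [47, 17, 31]
enqueue(3) -> [47, 17, 31, 3]

Final queue: [47, 17, 31, 3]


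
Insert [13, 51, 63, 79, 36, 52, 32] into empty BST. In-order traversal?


Insert 13: root
Insert 51: R from 13
Insert 63: R from 13 -> R from 51
Insert 79: R from 13 -> R from 51 -> R from 63
Insert 36: R from 13 -> L from 51
Insert 52: R from 13 -> R from 51 -> L from 63
Insert 32: R from 13 -> L from 51 -> L from 36

In-order: [13, 32, 36, 51, 52, 63, 79]


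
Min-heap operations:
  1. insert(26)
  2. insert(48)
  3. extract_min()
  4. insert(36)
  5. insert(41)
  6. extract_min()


insert(26) -> [26]
insert(48) -> [26, 48]
extract_min()->26, [48]
insert(36) -> [36, 48]
insert(41) -> [36, 48, 41]
extract_min()->36, [41, 48]

Final heap: [41, 48]


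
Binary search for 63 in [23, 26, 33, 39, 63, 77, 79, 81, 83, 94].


Step 1: lo=0, hi=9, mid=4, val=63

Found at index 4


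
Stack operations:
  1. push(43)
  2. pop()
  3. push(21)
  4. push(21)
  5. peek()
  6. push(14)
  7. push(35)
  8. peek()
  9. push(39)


push(43) -> [43]
pop()->43, []
push(21) -> [21]
push(21) -> [21, 21]
peek()->21
push(14) -> [21, 21, 14]
push(35) -> [21, 21, 14, 35]
peek()->35
push(39) -> [21, 21, 14, 35, 39]

Final stack: [21, 21, 14, 35, 39]


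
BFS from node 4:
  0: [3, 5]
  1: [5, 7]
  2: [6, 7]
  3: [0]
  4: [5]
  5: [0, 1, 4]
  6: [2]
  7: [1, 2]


Visit 4, enqueue [5]
Visit 5, enqueue [0, 1]
Visit 0, enqueue [3]
Visit 1, enqueue [7]
Visit 3, enqueue []
Visit 7, enqueue [2]
Visit 2, enqueue [6]
Visit 6, enqueue []

BFS order: [4, 5, 0, 1, 3, 7, 2, 6]


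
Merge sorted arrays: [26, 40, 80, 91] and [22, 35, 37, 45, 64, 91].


Take 22 from B
Take 26 from A
Take 35 from B
Take 37 from B
Take 40 from A
Take 45 from B
Take 64 from B
Take 80 from A
Take 91 from A

Merged: [22, 26, 35, 37, 40, 45, 64, 80, 91, 91]


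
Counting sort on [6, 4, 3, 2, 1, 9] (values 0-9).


Input: [6, 4, 3, 2, 1, 9]
Counts: [0, 1, 1, 1, 1, 0, 1, 0, 0, 1]

Sorted: [1, 2, 3, 4, 6, 9]


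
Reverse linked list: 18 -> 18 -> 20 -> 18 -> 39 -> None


Step 1: curr=18, set curr.next=prev(None) | reversed so far: 18
Step 2: curr=18, set curr.next=prev(18) | reversed so far: 18 -> 18
Step 3: curr=20, set curr.next=prev(18) | reversed so far: 20 -> 18 -> 18
Step 4: curr=18, set curr.next=prev(20) | reversed so far: 18 -> 20 -> 18 -> 18
Step 5: curr=39, set curr.next=prev(18) | reversed so far: 39 -> 18 -> 20 -> 18 -> 18

39 -> 18 -> 20 -> 18 -> 18 -> None


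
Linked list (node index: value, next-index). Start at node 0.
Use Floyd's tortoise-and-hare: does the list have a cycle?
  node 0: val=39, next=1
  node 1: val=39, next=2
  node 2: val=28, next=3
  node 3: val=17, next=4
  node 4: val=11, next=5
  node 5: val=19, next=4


Floyd's tortoise (slow, +1) and hare (fast, +2):
  init: slow=0, fast=0
  step 1: slow=1, fast=2
  step 2: slow=2, fast=4
  step 3: slow=3, fast=4
  step 4: slow=4, fast=4
  slow == fast at node 4: cycle detected

Cycle: yes


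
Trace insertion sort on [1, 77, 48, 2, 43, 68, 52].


Initial: [1, 77, 48, 2, 43, 68, 52]
Insert 77: [1, 77, 48, 2, 43, 68, 52]
Insert 48: [1, 48, 77, 2, 43, 68, 52]
Insert 2: [1, 2, 48, 77, 43, 68, 52]
Insert 43: [1, 2, 43, 48, 77, 68, 52]
Insert 68: [1, 2, 43, 48, 68, 77, 52]
Insert 52: [1, 2, 43, 48, 52, 68, 77]

Sorted: [1, 2, 43, 48, 52, 68, 77]


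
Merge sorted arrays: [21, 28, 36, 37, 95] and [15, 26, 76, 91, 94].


Take 15 from B
Take 21 from A
Take 26 from B
Take 28 from A
Take 36 from A
Take 37 from A
Take 76 from B
Take 91 from B
Take 94 from B

Merged: [15, 21, 26, 28, 36, 37, 76, 91, 94, 95]


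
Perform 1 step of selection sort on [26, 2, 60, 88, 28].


Initial: [26, 2, 60, 88, 28]
Step 1: min=2 at 1
  Swap: [2, 26, 60, 88, 28]

After 1 step: [2, 26, 60, 88, 28]


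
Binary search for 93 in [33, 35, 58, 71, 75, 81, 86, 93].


Step 1: lo=0, hi=7, mid=3, val=71
Step 2: lo=4, hi=7, mid=5, val=81
Step 3: lo=6, hi=7, mid=6, val=86
Step 4: lo=7, hi=7, mid=7, val=93

Found at index 7


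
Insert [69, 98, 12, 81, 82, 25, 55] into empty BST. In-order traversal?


Insert 69: root
Insert 98: R from 69
Insert 12: L from 69
Insert 81: R from 69 -> L from 98
Insert 82: R from 69 -> L from 98 -> R from 81
Insert 25: L from 69 -> R from 12
Insert 55: L from 69 -> R from 12 -> R from 25

In-order: [12, 25, 55, 69, 81, 82, 98]


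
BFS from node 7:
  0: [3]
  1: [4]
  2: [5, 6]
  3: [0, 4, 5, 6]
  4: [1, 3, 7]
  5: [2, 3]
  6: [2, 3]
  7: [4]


Visit 7, enqueue [4]
Visit 4, enqueue [1, 3]
Visit 1, enqueue []
Visit 3, enqueue [0, 5, 6]
Visit 0, enqueue []
Visit 5, enqueue [2]
Visit 6, enqueue []
Visit 2, enqueue []

BFS order: [7, 4, 1, 3, 0, 5, 6, 2]


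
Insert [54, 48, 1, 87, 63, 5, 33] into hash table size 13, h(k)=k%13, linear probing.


Insert 54: h=2 -> slot 2
Insert 48: h=9 -> slot 9
Insert 1: h=1 -> slot 1
Insert 87: h=9, 1 probes -> slot 10
Insert 63: h=11 -> slot 11
Insert 5: h=5 -> slot 5
Insert 33: h=7 -> slot 7

Table: [None, 1, 54, None, None, 5, None, 33, None, 48, 87, 63, None]


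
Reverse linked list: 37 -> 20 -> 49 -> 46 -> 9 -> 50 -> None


Step 1: curr=37, set curr.next=prev(None) | reversed so far: 37
Step 2: curr=20, set curr.next=prev(37) | reversed so far: 20 -> 37
Step 3: curr=49, set curr.next=prev(20) | reversed so far: 49 -> 20 -> 37
Step 4: curr=46, set curr.next=prev(49) | reversed so far: 46 -> 49 -> 20 -> 37
Step 5: curr=9, set curr.next=prev(46) | reversed so far: 9 -> 46 -> 49 -> 20 -> 37
Step 6: curr=50, set curr.next=prev(9) | reversed so far: 50 -> 9 -> 46 -> 49 -> 20 -> 37

50 -> 9 -> 46 -> 49 -> 20 -> 37 -> None


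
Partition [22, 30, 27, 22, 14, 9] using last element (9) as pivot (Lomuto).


Pivot: 9
Place pivot at 0: [9, 30, 27, 22, 14, 22]

Partitioned: [9, 30, 27, 22, 14, 22]


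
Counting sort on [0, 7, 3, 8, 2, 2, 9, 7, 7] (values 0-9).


Input: [0, 7, 3, 8, 2, 2, 9, 7, 7]
Counts: [1, 0, 2, 1, 0, 0, 0, 3, 1, 1]

Sorted: [0, 2, 2, 3, 7, 7, 7, 8, 9]


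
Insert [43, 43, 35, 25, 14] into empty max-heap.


Insert 43: [43]
Insert 43: [43, 43]
Insert 35: [43, 43, 35]
Insert 25: [43, 43, 35, 25]
Insert 14: [43, 43, 35, 25, 14]

Final heap: [43, 43, 35, 25, 14]


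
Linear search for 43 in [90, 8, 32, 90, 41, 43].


i=0: 90!=43
i=1: 8!=43
i=2: 32!=43
i=3: 90!=43
i=4: 41!=43
i=5: 43==43 found!

Found at 5, 6 comps


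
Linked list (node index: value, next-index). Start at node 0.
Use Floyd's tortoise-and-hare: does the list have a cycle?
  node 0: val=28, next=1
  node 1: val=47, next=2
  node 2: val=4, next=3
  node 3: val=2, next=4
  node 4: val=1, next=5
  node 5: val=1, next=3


Floyd's tortoise (slow, +1) and hare (fast, +2):
  init: slow=0, fast=0
  step 1: slow=1, fast=2
  step 2: slow=2, fast=4
  step 3: slow=3, fast=3
  slow == fast at node 3: cycle detected

Cycle: yes


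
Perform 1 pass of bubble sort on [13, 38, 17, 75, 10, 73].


Initial: [13, 38, 17, 75, 10, 73]
Pass 1: [13, 17, 38, 10, 73, 75] (3 swaps)

After 1 pass: [13, 17, 38, 10, 73, 75]


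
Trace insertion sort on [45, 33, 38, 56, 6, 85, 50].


Initial: [45, 33, 38, 56, 6, 85, 50]
Insert 33: [33, 45, 38, 56, 6, 85, 50]
Insert 38: [33, 38, 45, 56, 6, 85, 50]
Insert 56: [33, 38, 45, 56, 6, 85, 50]
Insert 6: [6, 33, 38, 45, 56, 85, 50]
Insert 85: [6, 33, 38, 45, 56, 85, 50]
Insert 50: [6, 33, 38, 45, 50, 56, 85]

Sorted: [6, 33, 38, 45, 50, 56, 85]


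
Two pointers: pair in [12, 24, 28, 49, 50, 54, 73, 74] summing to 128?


lo=0(12)+hi=7(74)=86
lo=1(24)+hi=7(74)=98
lo=2(28)+hi=7(74)=102
lo=3(49)+hi=7(74)=123
lo=4(50)+hi=7(74)=124
lo=5(54)+hi=7(74)=128

Yes: 54+74=128


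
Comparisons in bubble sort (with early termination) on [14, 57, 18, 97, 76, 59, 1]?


Algorithm: bubble sort (with early termination)
Input: [14, 57, 18, 97, 76, 59, 1]
Sorted: [1, 14, 18, 57, 59, 76, 97]

21


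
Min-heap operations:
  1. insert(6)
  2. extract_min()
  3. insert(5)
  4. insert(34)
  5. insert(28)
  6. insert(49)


insert(6) -> [6]
extract_min()->6, []
insert(5) -> [5]
insert(34) -> [5, 34]
insert(28) -> [5, 34, 28]
insert(49) -> [5, 34, 28, 49]

Final heap: [5, 34, 28, 49]


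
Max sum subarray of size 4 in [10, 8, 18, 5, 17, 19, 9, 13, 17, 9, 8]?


[0:4]: 41
[1:5]: 48
[2:6]: 59
[3:7]: 50
[4:8]: 58
[5:9]: 58
[6:10]: 48
[7:11]: 47

Max: 59 at [2:6]


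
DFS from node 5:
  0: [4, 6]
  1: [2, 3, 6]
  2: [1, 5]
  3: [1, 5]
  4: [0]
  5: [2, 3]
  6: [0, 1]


Visit 5, push [3, 2]
Visit 2, push [1]
Visit 1, push [6, 3]
Visit 3, push []
Visit 6, push [0]
Visit 0, push [4]
Visit 4, push []

DFS order: [5, 2, 1, 3, 6, 0, 4]


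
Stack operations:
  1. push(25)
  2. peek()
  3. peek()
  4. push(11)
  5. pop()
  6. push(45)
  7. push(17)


push(25) -> [25]
peek()->25
peek()->25
push(11) -> [25, 11]
pop()->11, [25]
push(45) -> [25, 45]
push(17) -> [25, 45, 17]

Final stack: [25, 45, 17]


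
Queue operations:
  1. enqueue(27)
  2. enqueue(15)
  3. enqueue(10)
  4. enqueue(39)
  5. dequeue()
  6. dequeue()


enqueue(27) -> [27]
enqueue(15) -> [27, 15]
enqueue(10) -> [27, 15, 10]
enqueue(39) -> [27, 15, 10, 39]
dequeue()->27, [15, 10, 39]
dequeue()->15, [10, 39]

Final queue: [10, 39]


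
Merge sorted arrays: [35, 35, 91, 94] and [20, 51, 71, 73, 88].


Take 20 from B
Take 35 from A
Take 35 from A
Take 51 from B
Take 71 from B
Take 73 from B
Take 88 from B

Merged: [20, 35, 35, 51, 71, 73, 88, 91, 94]


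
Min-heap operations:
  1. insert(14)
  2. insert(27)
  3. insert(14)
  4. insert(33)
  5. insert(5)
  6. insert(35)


insert(14) -> [14]
insert(27) -> [14, 27]
insert(14) -> [14, 27, 14]
insert(33) -> [14, 27, 14, 33]
insert(5) -> [5, 14, 14, 33, 27]
insert(35) -> [5, 14, 14, 33, 27, 35]

Final heap: [5, 14, 14, 33, 27, 35]


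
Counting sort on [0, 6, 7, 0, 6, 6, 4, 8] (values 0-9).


Input: [0, 6, 7, 0, 6, 6, 4, 8]
Counts: [2, 0, 0, 0, 1, 0, 3, 1, 1, 0]

Sorted: [0, 0, 4, 6, 6, 6, 7, 8]


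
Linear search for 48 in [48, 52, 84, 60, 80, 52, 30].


i=0: 48==48 found!

Found at 0, 1 comps


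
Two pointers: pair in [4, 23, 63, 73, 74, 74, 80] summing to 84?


lo=0(4)+hi=6(80)=84

Yes: 4+80=84


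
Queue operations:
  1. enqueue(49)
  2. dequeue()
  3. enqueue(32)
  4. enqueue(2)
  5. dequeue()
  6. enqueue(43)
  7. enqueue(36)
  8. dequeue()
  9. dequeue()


enqueue(49) -> [49]
dequeue()->49, []
enqueue(32) -> [32]
enqueue(2) -> [32, 2]
dequeue()->32, [2]
enqueue(43) -> [2, 43]
enqueue(36) -> [2, 43, 36]
dequeue()->2, [43, 36]
dequeue()->43, [36]

Final queue: [36]


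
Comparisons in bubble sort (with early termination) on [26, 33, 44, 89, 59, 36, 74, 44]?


Algorithm: bubble sort (with early termination)
Input: [26, 33, 44, 89, 59, 36, 74, 44]
Sorted: [26, 33, 36, 44, 44, 59, 74, 89]

22


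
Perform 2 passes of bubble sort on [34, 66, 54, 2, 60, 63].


Initial: [34, 66, 54, 2, 60, 63]
Pass 1: [34, 54, 2, 60, 63, 66] (4 swaps)
Pass 2: [34, 2, 54, 60, 63, 66] (1 swaps)

After 2 passes: [34, 2, 54, 60, 63, 66]


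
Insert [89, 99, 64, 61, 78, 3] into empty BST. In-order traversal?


Insert 89: root
Insert 99: R from 89
Insert 64: L from 89
Insert 61: L from 89 -> L from 64
Insert 78: L from 89 -> R from 64
Insert 3: L from 89 -> L from 64 -> L from 61

In-order: [3, 61, 64, 78, 89, 99]


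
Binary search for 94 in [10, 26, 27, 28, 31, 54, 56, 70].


Step 1: lo=0, hi=7, mid=3, val=28
Step 2: lo=4, hi=7, mid=5, val=54
Step 3: lo=6, hi=7, mid=6, val=56
Step 4: lo=7, hi=7, mid=7, val=70

Not found


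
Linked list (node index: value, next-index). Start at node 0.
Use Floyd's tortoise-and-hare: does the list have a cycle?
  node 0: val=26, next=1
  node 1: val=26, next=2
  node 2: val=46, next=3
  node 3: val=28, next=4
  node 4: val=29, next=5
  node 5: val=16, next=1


Floyd's tortoise (slow, +1) and hare (fast, +2):
  init: slow=0, fast=0
  step 1: slow=1, fast=2
  step 2: slow=2, fast=4
  step 3: slow=3, fast=1
  step 4: slow=4, fast=3
  step 5: slow=5, fast=5
  slow == fast at node 5: cycle detected

Cycle: yes


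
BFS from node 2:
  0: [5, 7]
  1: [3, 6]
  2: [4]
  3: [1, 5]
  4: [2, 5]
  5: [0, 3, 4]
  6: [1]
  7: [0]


Visit 2, enqueue [4]
Visit 4, enqueue [5]
Visit 5, enqueue [0, 3]
Visit 0, enqueue [7]
Visit 3, enqueue [1]
Visit 7, enqueue []
Visit 1, enqueue [6]
Visit 6, enqueue []

BFS order: [2, 4, 5, 0, 3, 7, 1, 6]


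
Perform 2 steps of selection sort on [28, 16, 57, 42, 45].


Initial: [28, 16, 57, 42, 45]
Step 1: min=16 at 1
  Swap: [16, 28, 57, 42, 45]
Step 2: min=28 at 1
  Swap: [16, 28, 57, 42, 45]

After 2 steps: [16, 28, 57, 42, 45]


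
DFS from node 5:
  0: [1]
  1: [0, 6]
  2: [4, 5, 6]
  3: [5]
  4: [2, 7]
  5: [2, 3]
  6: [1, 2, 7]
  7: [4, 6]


Visit 5, push [3, 2]
Visit 2, push [6, 4]
Visit 4, push [7]
Visit 7, push [6]
Visit 6, push [1]
Visit 1, push [0]
Visit 0, push []
Visit 3, push []

DFS order: [5, 2, 4, 7, 6, 1, 0, 3]


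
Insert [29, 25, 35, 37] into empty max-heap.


Insert 29: [29]
Insert 25: [29, 25]
Insert 35: [35, 25, 29]
Insert 37: [37, 35, 29, 25]

Final heap: [37, 35, 29, 25]


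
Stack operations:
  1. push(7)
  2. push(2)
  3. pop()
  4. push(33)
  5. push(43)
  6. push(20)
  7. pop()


push(7) -> [7]
push(2) -> [7, 2]
pop()->2, [7]
push(33) -> [7, 33]
push(43) -> [7, 33, 43]
push(20) -> [7, 33, 43, 20]
pop()->20, [7, 33, 43]

Final stack: [7, 33, 43]


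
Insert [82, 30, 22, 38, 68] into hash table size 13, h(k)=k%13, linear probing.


Insert 82: h=4 -> slot 4
Insert 30: h=4, 1 probes -> slot 5
Insert 22: h=9 -> slot 9
Insert 38: h=12 -> slot 12
Insert 68: h=3 -> slot 3

Table: [None, None, None, 68, 82, 30, None, None, None, 22, None, None, 38]


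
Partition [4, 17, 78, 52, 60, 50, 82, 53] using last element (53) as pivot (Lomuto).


Pivot: 53
  4 <= 53: advance i (no swap)
  17 <= 53: advance i (no swap)
  52 <= 53: swap -> [4, 17, 52, 78, 60, 50, 82, 53]
  50 <= 53: swap -> [4, 17, 52, 50, 60, 78, 82, 53]
Place pivot at 4: [4, 17, 52, 50, 53, 78, 82, 60]

Partitioned: [4, 17, 52, 50, 53, 78, 82, 60]


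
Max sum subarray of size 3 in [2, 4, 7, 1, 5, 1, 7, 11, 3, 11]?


[0:3]: 13
[1:4]: 12
[2:5]: 13
[3:6]: 7
[4:7]: 13
[5:8]: 19
[6:9]: 21
[7:10]: 25

Max: 25 at [7:10]


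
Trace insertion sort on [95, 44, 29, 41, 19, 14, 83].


Initial: [95, 44, 29, 41, 19, 14, 83]
Insert 44: [44, 95, 29, 41, 19, 14, 83]
Insert 29: [29, 44, 95, 41, 19, 14, 83]
Insert 41: [29, 41, 44, 95, 19, 14, 83]
Insert 19: [19, 29, 41, 44, 95, 14, 83]
Insert 14: [14, 19, 29, 41, 44, 95, 83]
Insert 83: [14, 19, 29, 41, 44, 83, 95]

Sorted: [14, 19, 29, 41, 44, 83, 95]


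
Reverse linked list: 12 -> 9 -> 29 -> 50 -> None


Step 1: curr=12, set curr.next=prev(None) | reversed so far: 12
Step 2: curr=9, set curr.next=prev(12) | reversed so far: 9 -> 12
Step 3: curr=29, set curr.next=prev(9) | reversed so far: 29 -> 9 -> 12
Step 4: curr=50, set curr.next=prev(29) | reversed so far: 50 -> 29 -> 9 -> 12

50 -> 29 -> 9 -> 12 -> None


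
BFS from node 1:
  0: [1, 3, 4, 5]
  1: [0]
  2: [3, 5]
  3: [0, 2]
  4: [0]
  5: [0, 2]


Visit 1, enqueue [0]
Visit 0, enqueue [3, 4, 5]
Visit 3, enqueue [2]
Visit 4, enqueue []
Visit 5, enqueue []
Visit 2, enqueue []

BFS order: [1, 0, 3, 4, 5, 2]


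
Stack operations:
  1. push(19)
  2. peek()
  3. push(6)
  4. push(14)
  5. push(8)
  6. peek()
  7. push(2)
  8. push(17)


push(19) -> [19]
peek()->19
push(6) -> [19, 6]
push(14) -> [19, 6, 14]
push(8) -> [19, 6, 14, 8]
peek()->8
push(2) -> [19, 6, 14, 8, 2]
push(17) -> [19, 6, 14, 8, 2, 17]

Final stack: [19, 6, 14, 8, 2, 17]


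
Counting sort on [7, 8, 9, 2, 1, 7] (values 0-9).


Input: [7, 8, 9, 2, 1, 7]
Counts: [0, 1, 1, 0, 0, 0, 0, 2, 1, 1]

Sorted: [1, 2, 7, 7, 8, 9]


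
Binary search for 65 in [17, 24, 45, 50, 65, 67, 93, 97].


Step 1: lo=0, hi=7, mid=3, val=50
Step 2: lo=4, hi=7, mid=5, val=67
Step 3: lo=4, hi=4, mid=4, val=65

Found at index 4


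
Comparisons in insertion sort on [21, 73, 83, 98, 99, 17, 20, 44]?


Algorithm: insertion sort
Input: [21, 73, 83, 98, 99, 17, 20, 44]
Sorted: [17, 20, 21, 44, 73, 83, 98, 99]

20


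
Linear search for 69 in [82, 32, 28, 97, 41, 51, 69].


i=0: 82!=69
i=1: 32!=69
i=2: 28!=69
i=3: 97!=69
i=4: 41!=69
i=5: 51!=69
i=6: 69==69 found!

Found at 6, 7 comps


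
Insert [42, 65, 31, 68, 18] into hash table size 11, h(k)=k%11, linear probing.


Insert 42: h=9 -> slot 9
Insert 65: h=10 -> slot 10
Insert 31: h=9, 2 probes -> slot 0
Insert 68: h=2 -> slot 2
Insert 18: h=7 -> slot 7

Table: [31, None, 68, None, None, None, None, 18, None, 42, 65]


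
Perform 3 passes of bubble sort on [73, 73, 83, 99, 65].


Initial: [73, 73, 83, 99, 65]
Pass 1: [73, 73, 83, 65, 99] (1 swaps)
Pass 2: [73, 73, 65, 83, 99] (1 swaps)
Pass 3: [73, 65, 73, 83, 99] (1 swaps)

After 3 passes: [73, 65, 73, 83, 99]


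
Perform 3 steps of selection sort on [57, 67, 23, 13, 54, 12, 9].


Initial: [57, 67, 23, 13, 54, 12, 9]
Step 1: min=9 at 6
  Swap: [9, 67, 23, 13, 54, 12, 57]
Step 2: min=12 at 5
  Swap: [9, 12, 23, 13, 54, 67, 57]
Step 3: min=13 at 3
  Swap: [9, 12, 13, 23, 54, 67, 57]

After 3 steps: [9, 12, 13, 23, 54, 67, 57]


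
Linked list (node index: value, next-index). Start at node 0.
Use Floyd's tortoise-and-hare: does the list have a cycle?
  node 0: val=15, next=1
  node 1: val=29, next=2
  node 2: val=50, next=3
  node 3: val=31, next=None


Floyd's tortoise (slow, +1) and hare (fast, +2):
  init: slow=0, fast=0
  step 1: slow=1, fast=2
  step 2: fast 2->3->None, no cycle

Cycle: no


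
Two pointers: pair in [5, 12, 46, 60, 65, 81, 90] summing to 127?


lo=0(5)+hi=6(90)=95
lo=1(12)+hi=6(90)=102
lo=2(46)+hi=6(90)=136
lo=2(46)+hi=5(81)=127

Yes: 46+81=127


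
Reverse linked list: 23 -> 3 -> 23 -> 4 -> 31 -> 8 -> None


Step 1: curr=23, set curr.next=prev(None) | reversed so far: 23
Step 2: curr=3, set curr.next=prev(23) | reversed so far: 3 -> 23
Step 3: curr=23, set curr.next=prev(3) | reversed so far: 23 -> 3 -> 23
Step 4: curr=4, set curr.next=prev(23) | reversed so far: 4 -> 23 -> 3 -> 23
Step 5: curr=31, set curr.next=prev(4) | reversed so far: 31 -> 4 -> 23 -> 3 -> 23
Step 6: curr=8, set curr.next=prev(31) | reversed so far: 8 -> 31 -> 4 -> 23 -> 3 -> 23

8 -> 31 -> 4 -> 23 -> 3 -> 23 -> None


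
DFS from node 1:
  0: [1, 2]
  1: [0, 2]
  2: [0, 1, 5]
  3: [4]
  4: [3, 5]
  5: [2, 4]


Visit 1, push [2, 0]
Visit 0, push [2]
Visit 2, push [5]
Visit 5, push [4]
Visit 4, push [3]
Visit 3, push []

DFS order: [1, 0, 2, 5, 4, 3]


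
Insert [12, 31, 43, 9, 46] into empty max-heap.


Insert 12: [12]
Insert 31: [31, 12]
Insert 43: [43, 12, 31]
Insert 9: [43, 12, 31, 9]
Insert 46: [46, 43, 31, 9, 12]

Final heap: [46, 43, 31, 9, 12]


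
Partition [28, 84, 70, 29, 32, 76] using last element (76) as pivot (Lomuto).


Pivot: 76
  28 <= 76: advance i (no swap)
  70 <= 76: swap -> [28, 70, 84, 29, 32, 76]
  29 <= 76: swap -> [28, 70, 29, 84, 32, 76]
  32 <= 76: swap -> [28, 70, 29, 32, 84, 76]
Place pivot at 4: [28, 70, 29, 32, 76, 84]

Partitioned: [28, 70, 29, 32, 76, 84]


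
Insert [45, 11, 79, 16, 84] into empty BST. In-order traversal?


Insert 45: root
Insert 11: L from 45
Insert 79: R from 45
Insert 16: L from 45 -> R from 11
Insert 84: R from 45 -> R from 79

In-order: [11, 16, 45, 79, 84]


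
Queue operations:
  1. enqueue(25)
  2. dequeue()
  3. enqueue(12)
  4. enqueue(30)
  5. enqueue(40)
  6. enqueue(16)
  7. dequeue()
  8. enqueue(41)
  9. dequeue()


enqueue(25) -> [25]
dequeue()->25, []
enqueue(12) -> [12]
enqueue(30) -> [12, 30]
enqueue(40) -> [12, 30, 40]
enqueue(16) -> [12, 30, 40, 16]
dequeue()->12, [30, 40, 16]
enqueue(41) -> [30, 40, 16, 41]
dequeue()->30, [40, 16, 41]

Final queue: [40, 16, 41]


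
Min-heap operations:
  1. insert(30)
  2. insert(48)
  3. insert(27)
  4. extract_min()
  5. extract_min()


insert(30) -> [30]
insert(48) -> [30, 48]
insert(27) -> [27, 48, 30]
extract_min()->27, [30, 48]
extract_min()->30, [48]

Final heap: [48]


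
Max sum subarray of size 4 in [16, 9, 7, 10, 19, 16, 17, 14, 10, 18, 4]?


[0:4]: 42
[1:5]: 45
[2:6]: 52
[3:7]: 62
[4:8]: 66
[5:9]: 57
[6:10]: 59
[7:11]: 46

Max: 66 at [4:8]


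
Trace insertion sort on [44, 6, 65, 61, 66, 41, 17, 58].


Initial: [44, 6, 65, 61, 66, 41, 17, 58]
Insert 6: [6, 44, 65, 61, 66, 41, 17, 58]
Insert 65: [6, 44, 65, 61, 66, 41, 17, 58]
Insert 61: [6, 44, 61, 65, 66, 41, 17, 58]
Insert 66: [6, 44, 61, 65, 66, 41, 17, 58]
Insert 41: [6, 41, 44, 61, 65, 66, 17, 58]
Insert 17: [6, 17, 41, 44, 61, 65, 66, 58]
Insert 58: [6, 17, 41, 44, 58, 61, 65, 66]

Sorted: [6, 17, 41, 44, 58, 61, 65, 66]


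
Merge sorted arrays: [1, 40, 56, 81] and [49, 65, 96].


Take 1 from A
Take 40 from A
Take 49 from B
Take 56 from A
Take 65 from B
Take 81 from A

Merged: [1, 40, 49, 56, 65, 81, 96]


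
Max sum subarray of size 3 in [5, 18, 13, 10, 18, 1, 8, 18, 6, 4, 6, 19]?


[0:3]: 36
[1:4]: 41
[2:5]: 41
[3:6]: 29
[4:7]: 27
[5:8]: 27
[6:9]: 32
[7:10]: 28
[8:11]: 16
[9:12]: 29

Max: 41 at [1:4]


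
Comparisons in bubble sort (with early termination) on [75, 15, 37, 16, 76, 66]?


Algorithm: bubble sort (with early termination)
Input: [75, 15, 37, 16, 76, 66]
Sorted: [15, 16, 37, 66, 75, 76]

12


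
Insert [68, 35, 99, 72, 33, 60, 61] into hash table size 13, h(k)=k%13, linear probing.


Insert 68: h=3 -> slot 3
Insert 35: h=9 -> slot 9
Insert 99: h=8 -> slot 8
Insert 72: h=7 -> slot 7
Insert 33: h=7, 3 probes -> slot 10
Insert 60: h=8, 3 probes -> slot 11
Insert 61: h=9, 3 probes -> slot 12

Table: [None, None, None, 68, None, None, None, 72, 99, 35, 33, 60, 61]


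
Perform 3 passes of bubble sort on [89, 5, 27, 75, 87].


Initial: [89, 5, 27, 75, 87]
Pass 1: [5, 27, 75, 87, 89] (4 swaps)
Pass 2: [5, 27, 75, 87, 89] (0 swaps)
Pass 3: [5, 27, 75, 87, 89] (0 swaps)

After 3 passes: [5, 27, 75, 87, 89]


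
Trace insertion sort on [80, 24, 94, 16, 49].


Initial: [80, 24, 94, 16, 49]
Insert 24: [24, 80, 94, 16, 49]
Insert 94: [24, 80, 94, 16, 49]
Insert 16: [16, 24, 80, 94, 49]
Insert 49: [16, 24, 49, 80, 94]

Sorted: [16, 24, 49, 80, 94]


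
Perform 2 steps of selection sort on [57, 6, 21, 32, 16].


Initial: [57, 6, 21, 32, 16]
Step 1: min=6 at 1
  Swap: [6, 57, 21, 32, 16]
Step 2: min=16 at 4
  Swap: [6, 16, 21, 32, 57]

After 2 steps: [6, 16, 21, 32, 57]


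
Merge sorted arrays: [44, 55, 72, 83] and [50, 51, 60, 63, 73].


Take 44 from A
Take 50 from B
Take 51 from B
Take 55 from A
Take 60 from B
Take 63 from B
Take 72 from A
Take 73 from B

Merged: [44, 50, 51, 55, 60, 63, 72, 73, 83]


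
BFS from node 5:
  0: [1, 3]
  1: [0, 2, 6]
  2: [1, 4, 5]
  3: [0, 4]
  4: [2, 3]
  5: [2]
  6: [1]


Visit 5, enqueue [2]
Visit 2, enqueue [1, 4]
Visit 1, enqueue [0, 6]
Visit 4, enqueue [3]
Visit 0, enqueue []
Visit 6, enqueue []
Visit 3, enqueue []

BFS order: [5, 2, 1, 4, 0, 6, 3]


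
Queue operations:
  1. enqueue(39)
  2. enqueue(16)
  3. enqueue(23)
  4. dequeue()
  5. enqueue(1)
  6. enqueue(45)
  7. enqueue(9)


enqueue(39) -> [39]
enqueue(16) -> [39, 16]
enqueue(23) -> [39, 16, 23]
dequeue()->39, [16, 23]
enqueue(1) -> [16, 23, 1]
enqueue(45) -> [16, 23, 1, 45]
enqueue(9) -> [16, 23, 1, 45, 9]

Final queue: [16, 23, 1, 45, 9]


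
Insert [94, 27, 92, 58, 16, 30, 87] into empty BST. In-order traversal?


Insert 94: root
Insert 27: L from 94
Insert 92: L from 94 -> R from 27
Insert 58: L from 94 -> R from 27 -> L from 92
Insert 16: L from 94 -> L from 27
Insert 30: L from 94 -> R from 27 -> L from 92 -> L from 58
Insert 87: L from 94 -> R from 27 -> L from 92 -> R from 58

In-order: [16, 27, 30, 58, 87, 92, 94]


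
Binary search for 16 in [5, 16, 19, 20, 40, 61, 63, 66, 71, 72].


Step 1: lo=0, hi=9, mid=4, val=40
Step 2: lo=0, hi=3, mid=1, val=16

Found at index 1


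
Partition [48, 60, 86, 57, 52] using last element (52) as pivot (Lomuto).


Pivot: 52
  48 <= 52: advance i (no swap)
Place pivot at 1: [48, 52, 86, 57, 60]

Partitioned: [48, 52, 86, 57, 60]


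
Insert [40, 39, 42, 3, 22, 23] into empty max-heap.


Insert 40: [40]
Insert 39: [40, 39]
Insert 42: [42, 39, 40]
Insert 3: [42, 39, 40, 3]
Insert 22: [42, 39, 40, 3, 22]
Insert 23: [42, 39, 40, 3, 22, 23]

Final heap: [42, 39, 40, 3, 22, 23]


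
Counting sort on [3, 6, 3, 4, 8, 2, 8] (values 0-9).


Input: [3, 6, 3, 4, 8, 2, 8]
Counts: [0, 0, 1, 2, 1, 0, 1, 0, 2, 0]

Sorted: [2, 3, 3, 4, 6, 8, 8]


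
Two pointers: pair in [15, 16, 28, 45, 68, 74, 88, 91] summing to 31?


lo=0(15)+hi=7(91)=106
lo=0(15)+hi=6(88)=103
lo=0(15)+hi=5(74)=89
lo=0(15)+hi=4(68)=83
lo=0(15)+hi=3(45)=60
lo=0(15)+hi=2(28)=43
lo=0(15)+hi=1(16)=31

Yes: 15+16=31


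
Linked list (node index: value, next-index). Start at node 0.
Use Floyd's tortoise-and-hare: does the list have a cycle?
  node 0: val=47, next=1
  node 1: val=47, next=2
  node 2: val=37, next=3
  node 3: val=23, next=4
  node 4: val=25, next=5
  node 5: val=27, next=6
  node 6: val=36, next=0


Floyd's tortoise (slow, +1) and hare (fast, +2):
  init: slow=0, fast=0
  step 1: slow=1, fast=2
  step 2: slow=2, fast=4
  step 3: slow=3, fast=6
  step 4: slow=4, fast=1
  step 5: slow=5, fast=3
  step 6: slow=6, fast=5
  step 7: slow=0, fast=0
  slow == fast at node 0: cycle detected

Cycle: yes


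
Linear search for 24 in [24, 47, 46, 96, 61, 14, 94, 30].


i=0: 24==24 found!

Found at 0, 1 comps


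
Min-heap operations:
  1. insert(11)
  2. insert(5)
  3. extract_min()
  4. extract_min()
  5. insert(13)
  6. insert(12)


insert(11) -> [11]
insert(5) -> [5, 11]
extract_min()->5, [11]
extract_min()->11, []
insert(13) -> [13]
insert(12) -> [12, 13]

Final heap: [12, 13]


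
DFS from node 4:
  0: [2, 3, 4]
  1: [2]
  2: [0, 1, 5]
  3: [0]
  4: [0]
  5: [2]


Visit 4, push [0]
Visit 0, push [3, 2]
Visit 2, push [5, 1]
Visit 1, push []
Visit 5, push []
Visit 3, push []

DFS order: [4, 0, 2, 1, 5, 3]


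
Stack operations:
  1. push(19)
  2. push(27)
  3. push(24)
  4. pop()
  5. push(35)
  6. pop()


push(19) -> [19]
push(27) -> [19, 27]
push(24) -> [19, 27, 24]
pop()->24, [19, 27]
push(35) -> [19, 27, 35]
pop()->35, [19, 27]

Final stack: [19, 27]


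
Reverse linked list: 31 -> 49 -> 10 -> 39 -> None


Step 1: curr=31, set curr.next=prev(None) | reversed so far: 31
Step 2: curr=49, set curr.next=prev(31) | reversed so far: 49 -> 31
Step 3: curr=10, set curr.next=prev(49) | reversed so far: 10 -> 49 -> 31
Step 4: curr=39, set curr.next=prev(10) | reversed so far: 39 -> 10 -> 49 -> 31

39 -> 10 -> 49 -> 31 -> None


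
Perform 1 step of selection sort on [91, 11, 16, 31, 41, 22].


Initial: [91, 11, 16, 31, 41, 22]
Step 1: min=11 at 1
  Swap: [11, 91, 16, 31, 41, 22]

After 1 step: [11, 91, 16, 31, 41, 22]


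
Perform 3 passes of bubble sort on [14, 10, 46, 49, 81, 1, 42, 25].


Initial: [14, 10, 46, 49, 81, 1, 42, 25]
Pass 1: [10, 14, 46, 49, 1, 42, 25, 81] (4 swaps)
Pass 2: [10, 14, 46, 1, 42, 25, 49, 81] (3 swaps)
Pass 3: [10, 14, 1, 42, 25, 46, 49, 81] (3 swaps)

After 3 passes: [10, 14, 1, 42, 25, 46, 49, 81]


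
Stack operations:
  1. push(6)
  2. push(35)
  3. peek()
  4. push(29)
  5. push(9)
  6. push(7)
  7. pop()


push(6) -> [6]
push(35) -> [6, 35]
peek()->35
push(29) -> [6, 35, 29]
push(9) -> [6, 35, 29, 9]
push(7) -> [6, 35, 29, 9, 7]
pop()->7, [6, 35, 29, 9]

Final stack: [6, 35, 29, 9]


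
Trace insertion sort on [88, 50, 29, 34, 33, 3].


Initial: [88, 50, 29, 34, 33, 3]
Insert 50: [50, 88, 29, 34, 33, 3]
Insert 29: [29, 50, 88, 34, 33, 3]
Insert 34: [29, 34, 50, 88, 33, 3]
Insert 33: [29, 33, 34, 50, 88, 3]
Insert 3: [3, 29, 33, 34, 50, 88]

Sorted: [3, 29, 33, 34, 50, 88]


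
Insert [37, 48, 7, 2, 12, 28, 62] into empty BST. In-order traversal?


Insert 37: root
Insert 48: R from 37
Insert 7: L from 37
Insert 2: L from 37 -> L from 7
Insert 12: L from 37 -> R from 7
Insert 28: L from 37 -> R from 7 -> R from 12
Insert 62: R from 37 -> R from 48

In-order: [2, 7, 12, 28, 37, 48, 62]


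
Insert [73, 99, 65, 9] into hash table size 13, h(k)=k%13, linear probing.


Insert 73: h=8 -> slot 8
Insert 99: h=8, 1 probes -> slot 9
Insert 65: h=0 -> slot 0
Insert 9: h=9, 1 probes -> slot 10

Table: [65, None, None, None, None, None, None, None, 73, 99, 9, None, None]


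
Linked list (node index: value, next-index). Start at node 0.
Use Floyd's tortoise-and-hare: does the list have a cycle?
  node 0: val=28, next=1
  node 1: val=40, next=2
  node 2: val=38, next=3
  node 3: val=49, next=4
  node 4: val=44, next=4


Floyd's tortoise (slow, +1) and hare (fast, +2):
  init: slow=0, fast=0
  step 1: slow=1, fast=2
  step 2: slow=2, fast=4
  step 3: slow=3, fast=4
  step 4: slow=4, fast=4
  slow == fast at node 4: cycle detected

Cycle: yes


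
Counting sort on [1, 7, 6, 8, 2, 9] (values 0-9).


Input: [1, 7, 6, 8, 2, 9]
Counts: [0, 1, 1, 0, 0, 0, 1, 1, 1, 1]

Sorted: [1, 2, 6, 7, 8, 9]


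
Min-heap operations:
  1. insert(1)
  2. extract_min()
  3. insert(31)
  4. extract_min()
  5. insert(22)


insert(1) -> [1]
extract_min()->1, []
insert(31) -> [31]
extract_min()->31, []
insert(22) -> [22]

Final heap: [22]


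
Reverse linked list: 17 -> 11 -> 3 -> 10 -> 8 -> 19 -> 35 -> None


Step 1: curr=17, set curr.next=prev(None) | reversed so far: 17
Step 2: curr=11, set curr.next=prev(17) | reversed so far: 11 -> 17
Step 3: curr=3, set curr.next=prev(11) | reversed so far: 3 -> 11 -> 17
Step 4: curr=10, set curr.next=prev(3) | reversed so far: 10 -> 3 -> 11 -> 17
Step 5: curr=8, set curr.next=prev(10) | reversed so far: 8 -> 10 -> 3 -> 11 -> 17
Step 6: curr=19, set curr.next=prev(8) | reversed so far: 19 -> 8 -> 10 -> 3 -> 11 -> 17
Step 7: curr=35, set curr.next=prev(19) | reversed so far: 35 -> 19 -> 8 -> 10 -> 3 -> 11 -> 17

35 -> 19 -> 8 -> 10 -> 3 -> 11 -> 17 -> None


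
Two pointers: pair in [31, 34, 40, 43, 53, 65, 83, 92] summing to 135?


lo=0(31)+hi=7(92)=123
lo=1(34)+hi=7(92)=126
lo=2(40)+hi=7(92)=132
lo=3(43)+hi=7(92)=135

Yes: 43+92=135


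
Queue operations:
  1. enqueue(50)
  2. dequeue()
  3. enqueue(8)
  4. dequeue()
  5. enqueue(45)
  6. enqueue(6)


enqueue(50) -> [50]
dequeue()->50, []
enqueue(8) -> [8]
dequeue()->8, []
enqueue(45) -> [45]
enqueue(6) -> [45, 6]

Final queue: [45, 6]


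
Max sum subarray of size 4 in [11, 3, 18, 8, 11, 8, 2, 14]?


[0:4]: 40
[1:5]: 40
[2:6]: 45
[3:7]: 29
[4:8]: 35

Max: 45 at [2:6]


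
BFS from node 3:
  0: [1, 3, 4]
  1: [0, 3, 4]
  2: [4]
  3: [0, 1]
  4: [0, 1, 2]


Visit 3, enqueue [0, 1]
Visit 0, enqueue [4]
Visit 1, enqueue []
Visit 4, enqueue [2]
Visit 2, enqueue []

BFS order: [3, 0, 1, 4, 2]
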